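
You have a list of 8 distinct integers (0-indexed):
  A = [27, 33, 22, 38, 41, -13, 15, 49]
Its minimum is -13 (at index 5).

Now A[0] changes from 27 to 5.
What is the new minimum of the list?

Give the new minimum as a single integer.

Answer: -13

Derivation:
Old min = -13 (at index 5)
Change: A[0] 27 -> 5
Changed element was NOT the old min.
  New min = min(old_min, new_val) = min(-13, 5) = -13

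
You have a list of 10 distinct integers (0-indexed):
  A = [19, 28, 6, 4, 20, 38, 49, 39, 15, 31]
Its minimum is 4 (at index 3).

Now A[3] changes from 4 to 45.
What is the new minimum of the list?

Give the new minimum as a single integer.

Old min = 4 (at index 3)
Change: A[3] 4 -> 45
Changed element WAS the min. Need to check: is 45 still <= all others?
  Min of remaining elements: 6
  New min = min(45, 6) = 6

Answer: 6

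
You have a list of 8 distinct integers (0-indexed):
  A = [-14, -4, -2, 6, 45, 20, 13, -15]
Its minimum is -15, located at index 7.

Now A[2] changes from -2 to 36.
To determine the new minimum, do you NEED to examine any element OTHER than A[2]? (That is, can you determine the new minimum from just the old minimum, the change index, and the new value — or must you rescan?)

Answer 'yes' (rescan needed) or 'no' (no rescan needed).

Answer: no

Derivation:
Old min = -15 at index 7
Change at index 2: -2 -> 36
Index 2 was NOT the min. New min = min(-15, 36). No rescan of other elements needed.
Needs rescan: no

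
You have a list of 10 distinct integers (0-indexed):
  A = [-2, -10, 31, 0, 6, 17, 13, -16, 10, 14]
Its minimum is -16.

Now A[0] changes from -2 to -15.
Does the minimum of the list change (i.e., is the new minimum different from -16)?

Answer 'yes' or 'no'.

Old min = -16
Change: A[0] -2 -> -15
Changed element was NOT the min; min changes only if -15 < -16.
New min = -16; changed? no

Answer: no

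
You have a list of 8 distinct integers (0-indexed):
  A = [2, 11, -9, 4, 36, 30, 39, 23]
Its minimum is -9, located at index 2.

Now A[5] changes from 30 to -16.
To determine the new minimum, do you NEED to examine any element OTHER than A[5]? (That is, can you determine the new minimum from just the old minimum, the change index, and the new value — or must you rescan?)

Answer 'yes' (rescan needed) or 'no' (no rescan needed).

Old min = -9 at index 2
Change at index 5: 30 -> -16
Index 5 was NOT the min. New min = min(-9, -16). No rescan of other elements needed.
Needs rescan: no

Answer: no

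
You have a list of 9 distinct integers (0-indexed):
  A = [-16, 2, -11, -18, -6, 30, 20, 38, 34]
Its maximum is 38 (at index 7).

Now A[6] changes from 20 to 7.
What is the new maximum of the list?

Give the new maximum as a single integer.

Answer: 38

Derivation:
Old max = 38 (at index 7)
Change: A[6] 20 -> 7
Changed element was NOT the old max.
  New max = max(old_max, new_val) = max(38, 7) = 38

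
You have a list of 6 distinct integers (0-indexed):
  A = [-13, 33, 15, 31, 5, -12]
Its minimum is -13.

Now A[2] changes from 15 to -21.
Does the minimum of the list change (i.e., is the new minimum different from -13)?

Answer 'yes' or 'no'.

Old min = -13
Change: A[2] 15 -> -21
Changed element was NOT the min; min changes only if -21 < -13.
New min = -21; changed? yes

Answer: yes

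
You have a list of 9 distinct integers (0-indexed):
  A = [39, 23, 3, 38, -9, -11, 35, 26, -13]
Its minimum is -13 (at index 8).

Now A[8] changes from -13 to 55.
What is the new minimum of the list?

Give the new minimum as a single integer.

Old min = -13 (at index 8)
Change: A[8] -13 -> 55
Changed element WAS the min. Need to check: is 55 still <= all others?
  Min of remaining elements: -11
  New min = min(55, -11) = -11

Answer: -11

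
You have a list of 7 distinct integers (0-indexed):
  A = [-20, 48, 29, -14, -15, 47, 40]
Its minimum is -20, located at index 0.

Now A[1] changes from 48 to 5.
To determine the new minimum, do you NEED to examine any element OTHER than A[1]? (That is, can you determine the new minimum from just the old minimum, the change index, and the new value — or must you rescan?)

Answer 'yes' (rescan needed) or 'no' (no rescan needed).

Answer: no

Derivation:
Old min = -20 at index 0
Change at index 1: 48 -> 5
Index 1 was NOT the min. New min = min(-20, 5). No rescan of other elements needed.
Needs rescan: no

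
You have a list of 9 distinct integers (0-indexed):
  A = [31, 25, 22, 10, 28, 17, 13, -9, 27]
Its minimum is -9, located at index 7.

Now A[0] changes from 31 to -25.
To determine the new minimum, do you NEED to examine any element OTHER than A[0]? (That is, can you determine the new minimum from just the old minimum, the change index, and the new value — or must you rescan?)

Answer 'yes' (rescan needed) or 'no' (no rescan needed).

Old min = -9 at index 7
Change at index 0: 31 -> -25
Index 0 was NOT the min. New min = min(-9, -25). No rescan of other elements needed.
Needs rescan: no

Answer: no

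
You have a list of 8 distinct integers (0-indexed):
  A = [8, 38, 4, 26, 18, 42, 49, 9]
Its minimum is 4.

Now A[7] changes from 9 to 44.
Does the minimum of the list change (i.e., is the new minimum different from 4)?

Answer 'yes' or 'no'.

Old min = 4
Change: A[7] 9 -> 44
Changed element was NOT the min; min changes only if 44 < 4.
New min = 4; changed? no

Answer: no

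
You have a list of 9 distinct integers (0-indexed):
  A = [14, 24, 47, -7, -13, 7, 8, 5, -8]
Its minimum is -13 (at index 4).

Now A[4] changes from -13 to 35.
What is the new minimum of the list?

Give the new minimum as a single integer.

Old min = -13 (at index 4)
Change: A[4] -13 -> 35
Changed element WAS the min. Need to check: is 35 still <= all others?
  Min of remaining elements: -8
  New min = min(35, -8) = -8

Answer: -8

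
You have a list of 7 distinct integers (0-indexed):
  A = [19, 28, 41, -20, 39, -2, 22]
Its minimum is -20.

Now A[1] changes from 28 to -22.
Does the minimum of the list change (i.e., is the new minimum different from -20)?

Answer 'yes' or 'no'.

Old min = -20
Change: A[1] 28 -> -22
Changed element was NOT the min; min changes only if -22 < -20.
New min = -22; changed? yes

Answer: yes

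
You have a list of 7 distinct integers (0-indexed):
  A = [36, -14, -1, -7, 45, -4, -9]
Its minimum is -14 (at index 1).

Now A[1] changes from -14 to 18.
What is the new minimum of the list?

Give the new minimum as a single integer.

Old min = -14 (at index 1)
Change: A[1] -14 -> 18
Changed element WAS the min. Need to check: is 18 still <= all others?
  Min of remaining elements: -9
  New min = min(18, -9) = -9

Answer: -9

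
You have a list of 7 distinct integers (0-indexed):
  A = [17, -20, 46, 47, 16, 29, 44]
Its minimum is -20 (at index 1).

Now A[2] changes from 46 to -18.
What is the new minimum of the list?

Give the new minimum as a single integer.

Answer: -20

Derivation:
Old min = -20 (at index 1)
Change: A[2] 46 -> -18
Changed element was NOT the old min.
  New min = min(old_min, new_val) = min(-20, -18) = -20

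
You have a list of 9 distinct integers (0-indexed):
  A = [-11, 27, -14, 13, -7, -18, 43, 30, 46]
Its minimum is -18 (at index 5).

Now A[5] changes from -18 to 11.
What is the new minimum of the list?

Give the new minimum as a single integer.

Answer: -14

Derivation:
Old min = -18 (at index 5)
Change: A[5] -18 -> 11
Changed element WAS the min. Need to check: is 11 still <= all others?
  Min of remaining elements: -14
  New min = min(11, -14) = -14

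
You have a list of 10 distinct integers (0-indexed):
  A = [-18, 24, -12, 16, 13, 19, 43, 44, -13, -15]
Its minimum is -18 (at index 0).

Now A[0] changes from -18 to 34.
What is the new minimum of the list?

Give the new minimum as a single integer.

Answer: -15

Derivation:
Old min = -18 (at index 0)
Change: A[0] -18 -> 34
Changed element WAS the min. Need to check: is 34 still <= all others?
  Min of remaining elements: -15
  New min = min(34, -15) = -15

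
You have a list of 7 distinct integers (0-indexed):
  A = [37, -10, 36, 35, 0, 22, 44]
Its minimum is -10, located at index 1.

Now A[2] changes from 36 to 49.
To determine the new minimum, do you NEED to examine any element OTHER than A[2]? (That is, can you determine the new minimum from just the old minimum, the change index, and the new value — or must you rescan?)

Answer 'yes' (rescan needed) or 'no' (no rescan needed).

Old min = -10 at index 1
Change at index 2: 36 -> 49
Index 2 was NOT the min. New min = min(-10, 49). No rescan of other elements needed.
Needs rescan: no

Answer: no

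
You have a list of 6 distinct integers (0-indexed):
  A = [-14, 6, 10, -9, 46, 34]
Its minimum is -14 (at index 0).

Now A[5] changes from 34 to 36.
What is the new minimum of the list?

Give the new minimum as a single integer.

Answer: -14

Derivation:
Old min = -14 (at index 0)
Change: A[5] 34 -> 36
Changed element was NOT the old min.
  New min = min(old_min, new_val) = min(-14, 36) = -14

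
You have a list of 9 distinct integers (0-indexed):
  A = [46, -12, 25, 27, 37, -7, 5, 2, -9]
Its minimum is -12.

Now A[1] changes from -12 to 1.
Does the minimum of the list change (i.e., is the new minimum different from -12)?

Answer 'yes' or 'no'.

Answer: yes

Derivation:
Old min = -12
Change: A[1] -12 -> 1
Changed element was the min; new min must be rechecked.
New min = -9; changed? yes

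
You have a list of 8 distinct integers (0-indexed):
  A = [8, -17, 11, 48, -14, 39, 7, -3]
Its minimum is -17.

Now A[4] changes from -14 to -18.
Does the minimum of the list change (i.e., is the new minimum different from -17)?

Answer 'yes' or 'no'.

Old min = -17
Change: A[4] -14 -> -18
Changed element was NOT the min; min changes only if -18 < -17.
New min = -18; changed? yes

Answer: yes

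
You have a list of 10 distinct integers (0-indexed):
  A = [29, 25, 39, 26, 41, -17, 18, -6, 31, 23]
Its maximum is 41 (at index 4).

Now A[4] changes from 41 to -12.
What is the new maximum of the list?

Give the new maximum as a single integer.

Old max = 41 (at index 4)
Change: A[4] 41 -> -12
Changed element WAS the max -> may need rescan.
  Max of remaining elements: 39
  New max = max(-12, 39) = 39

Answer: 39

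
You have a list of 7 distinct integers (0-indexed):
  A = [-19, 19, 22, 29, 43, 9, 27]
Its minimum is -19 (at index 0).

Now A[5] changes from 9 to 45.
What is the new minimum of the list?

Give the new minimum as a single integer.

Answer: -19

Derivation:
Old min = -19 (at index 0)
Change: A[5] 9 -> 45
Changed element was NOT the old min.
  New min = min(old_min, new_val) = min(-19, 45) = -19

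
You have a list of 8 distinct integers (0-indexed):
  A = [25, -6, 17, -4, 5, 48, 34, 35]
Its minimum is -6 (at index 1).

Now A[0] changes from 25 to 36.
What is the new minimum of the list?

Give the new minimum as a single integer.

Old min = -6 (at index 1)
Change: A[0] 25 -> 36
Changed element was NOT the old min.
  New min = min(old_min, new_val) = min(-6, 36) = -6

Answer: -6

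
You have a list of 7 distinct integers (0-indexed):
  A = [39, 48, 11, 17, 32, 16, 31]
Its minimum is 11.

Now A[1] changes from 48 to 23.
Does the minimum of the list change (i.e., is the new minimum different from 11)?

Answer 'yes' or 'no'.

Answer: no

Derivation:
Old min = 11
Change: A[1] 48 -> 23
Changed element was NOT the min; min changes only if 23 < 11.
New min = 11; changed? no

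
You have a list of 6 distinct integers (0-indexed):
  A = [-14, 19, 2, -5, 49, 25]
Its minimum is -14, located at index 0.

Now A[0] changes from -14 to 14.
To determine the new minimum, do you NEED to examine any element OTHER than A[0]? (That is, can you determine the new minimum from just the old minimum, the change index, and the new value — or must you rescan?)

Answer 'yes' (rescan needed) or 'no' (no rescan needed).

Old min = -14 at index 0
Change at index 0: -14 -> 14
Index 0 WAS the min and new value 14 > old min -14. Must rescan other elements to find the new min.
Needs rescan: yes

Answer: yes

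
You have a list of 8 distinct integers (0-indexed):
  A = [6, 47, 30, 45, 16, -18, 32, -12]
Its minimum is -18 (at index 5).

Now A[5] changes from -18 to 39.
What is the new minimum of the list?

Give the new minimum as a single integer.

Answer: -12

Derivation:
Old min = -18 (at index 5)
Change: A[5] -18 -> 39
Changed element WAS the min. Need to check: is 39 still <= all others?
  Min of remaining elements: -12
  New min = min(39, -12) = -12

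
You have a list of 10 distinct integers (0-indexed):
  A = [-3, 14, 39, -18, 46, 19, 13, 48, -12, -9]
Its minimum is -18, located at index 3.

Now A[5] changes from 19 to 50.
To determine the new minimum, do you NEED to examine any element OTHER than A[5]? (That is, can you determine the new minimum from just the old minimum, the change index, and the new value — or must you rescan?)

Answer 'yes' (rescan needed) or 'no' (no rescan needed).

Answer: no

Derivation:
Old min = -18 at index 3
Change at index 5: 19 -> 50
Index 5 was NOT the min. New min = min(-18, 50). No rescan of other elements needed.
Needs rescan: no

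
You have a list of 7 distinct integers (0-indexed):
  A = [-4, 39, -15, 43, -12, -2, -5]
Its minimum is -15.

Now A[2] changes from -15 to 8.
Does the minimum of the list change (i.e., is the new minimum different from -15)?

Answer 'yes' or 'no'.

Answer: yes

Derivation:
Old min = -15
Change: A[2] -15 -> 8
Changed element was the min; new min must be rechecked.
New min = -12; changed? yes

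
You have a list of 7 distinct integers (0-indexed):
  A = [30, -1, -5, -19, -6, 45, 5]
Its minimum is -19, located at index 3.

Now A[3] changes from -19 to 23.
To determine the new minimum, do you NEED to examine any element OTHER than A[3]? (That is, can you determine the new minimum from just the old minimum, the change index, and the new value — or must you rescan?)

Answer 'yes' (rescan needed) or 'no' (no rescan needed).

Answer: yes

Derivation:
Old min = -19 at index 3
Change at index 3: -19 -> 23
Index 3 WAS the min and new value 23 > old min -19. Must rescan other elements to find the new min.
Needs rescan: yes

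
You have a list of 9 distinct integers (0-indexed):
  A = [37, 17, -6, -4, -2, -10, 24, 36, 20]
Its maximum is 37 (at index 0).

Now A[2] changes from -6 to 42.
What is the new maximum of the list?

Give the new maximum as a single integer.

Answer: 42

Derivation:
Old max = 37 (at index 0)
Change: A[2] -6 -> 42
Changed element was NOT the old max.
  New max = max(old_max, new_val) = max(37, 42) = 42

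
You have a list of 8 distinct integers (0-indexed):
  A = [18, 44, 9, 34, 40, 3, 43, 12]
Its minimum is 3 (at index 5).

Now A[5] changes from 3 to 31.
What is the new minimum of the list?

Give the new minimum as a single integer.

Old min = 3 (at index 5)
Change: A[5] 3 -> 31
Changed element WAS the min. Need to check: is 31 still <= all others?
  Min of remaining elements: 9
  New min = min(31, 9) = 9

Answer: 9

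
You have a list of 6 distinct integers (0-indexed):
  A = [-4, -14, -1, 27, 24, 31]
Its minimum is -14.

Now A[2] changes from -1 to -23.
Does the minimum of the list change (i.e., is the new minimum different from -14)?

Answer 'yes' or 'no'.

Answer: yes

Derivation:
Old min = -14
Change: A[2] -1 -> -23
Changed element was NOT the min; min changes only if -23 < -14.
New min = -23; changed? yes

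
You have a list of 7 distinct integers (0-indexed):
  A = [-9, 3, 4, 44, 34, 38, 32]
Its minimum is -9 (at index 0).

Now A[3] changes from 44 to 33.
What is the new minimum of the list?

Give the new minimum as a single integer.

Answer: -9

Derivation:
Old min = -9 (at index 0)
Change: A[3] 44 -> 33
Changed element was NOT the old min.
  New min = min(old_min, new_val) = min(-9, 33) = -9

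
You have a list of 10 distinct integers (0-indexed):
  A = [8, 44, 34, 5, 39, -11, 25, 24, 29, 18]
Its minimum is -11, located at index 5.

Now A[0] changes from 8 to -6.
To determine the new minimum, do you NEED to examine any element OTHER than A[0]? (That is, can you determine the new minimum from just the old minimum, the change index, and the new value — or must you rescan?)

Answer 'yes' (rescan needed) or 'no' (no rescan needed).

Answer: no

Derivation:
Old min = -11 at index 5
Change at index 0: 8 -> -6
Index 0 was NOT the min. New min = min(-11, -6). No rescan of other elements needed.
Needs rescan: no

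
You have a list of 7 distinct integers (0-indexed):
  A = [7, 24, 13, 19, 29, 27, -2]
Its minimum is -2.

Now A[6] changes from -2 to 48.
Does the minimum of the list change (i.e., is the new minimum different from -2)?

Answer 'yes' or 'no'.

Answer: yes

Derivation:
Old min = -2
Change: A[6] -2 -> 48
Changed element was the min; new min must be rechecked.
New min = 7; changed? yes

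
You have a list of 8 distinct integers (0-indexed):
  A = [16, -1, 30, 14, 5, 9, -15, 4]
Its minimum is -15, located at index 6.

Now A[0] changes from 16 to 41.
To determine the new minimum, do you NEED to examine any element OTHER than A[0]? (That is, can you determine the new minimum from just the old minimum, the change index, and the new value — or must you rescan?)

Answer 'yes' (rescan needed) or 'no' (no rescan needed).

Answer: no

Derivation:
Old min = -15 at index 6
Change at index 0: 16 -> 41
Index 0 was NOT the min. New min = min(-15, 41). No rescan of other elements needed.
Needs rescan: no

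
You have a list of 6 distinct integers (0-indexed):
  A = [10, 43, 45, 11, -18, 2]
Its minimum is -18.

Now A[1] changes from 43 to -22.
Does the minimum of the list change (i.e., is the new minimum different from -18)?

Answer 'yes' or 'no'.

Old min = -18
Change: A[1] 43 -> -22
Changed element was NOT the min; min changes only if -22 < -18.
New min = -22; changed? yes

Answer: yes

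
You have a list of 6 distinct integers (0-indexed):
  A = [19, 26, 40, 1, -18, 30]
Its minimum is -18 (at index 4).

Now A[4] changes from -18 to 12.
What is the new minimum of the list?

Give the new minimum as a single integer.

Old min = -18 (at index 4)
Change: A[4] -18 -> 12
Changed element WAS the min. Need to check: is 12 still <= all others?
  Min of remaining elements: 1
  New min = min(12, 1) = 1

Answer: 1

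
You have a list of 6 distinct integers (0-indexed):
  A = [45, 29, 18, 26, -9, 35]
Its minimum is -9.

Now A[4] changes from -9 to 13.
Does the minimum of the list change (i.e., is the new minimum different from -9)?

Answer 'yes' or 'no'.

Old min = -9
Change: A[4] -9 -> 13
Changed element was the min; new min must be rechecked.
New min = 13; changed? yes

Answer: yes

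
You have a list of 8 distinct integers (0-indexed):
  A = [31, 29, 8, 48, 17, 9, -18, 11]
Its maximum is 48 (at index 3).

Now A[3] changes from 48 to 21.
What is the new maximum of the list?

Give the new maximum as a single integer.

Answer: 31

Derivation:
Old max = 48 (at index 3)
Change: A[3] 48 -> 21
Changed element WAS the max -> may need rescan.
  Max of remaining elements: 31
  New max = max(21, 31) = 31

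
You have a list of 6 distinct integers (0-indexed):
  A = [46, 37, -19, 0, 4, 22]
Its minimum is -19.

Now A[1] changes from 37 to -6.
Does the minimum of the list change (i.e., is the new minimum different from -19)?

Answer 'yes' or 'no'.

Old min = -19
Change: A[1] 37 -> -6
Changed element was NOT the min; min changes only if -6 < -19.
New min = -19; changed? no

Answer: no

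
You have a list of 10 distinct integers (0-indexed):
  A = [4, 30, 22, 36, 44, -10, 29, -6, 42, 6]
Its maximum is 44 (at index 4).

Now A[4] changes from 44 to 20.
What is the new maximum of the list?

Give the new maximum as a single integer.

Answer: 42

Derivation:
Old max = 44 (at index 4)
Change: A[4] 44 -> 20
Changed element WAS the max -> may need rescan.
  Max of remaining elements: 42
  New max = max(20, 42) = 42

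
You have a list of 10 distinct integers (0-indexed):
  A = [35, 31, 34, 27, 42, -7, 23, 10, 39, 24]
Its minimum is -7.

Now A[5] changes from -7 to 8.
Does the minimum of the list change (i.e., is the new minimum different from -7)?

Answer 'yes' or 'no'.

Old min = -7
Change: A[5] -7 -> 8
Changed element was the min; new min must be rechecked.
New min = 8; changed? yes

Answer: yes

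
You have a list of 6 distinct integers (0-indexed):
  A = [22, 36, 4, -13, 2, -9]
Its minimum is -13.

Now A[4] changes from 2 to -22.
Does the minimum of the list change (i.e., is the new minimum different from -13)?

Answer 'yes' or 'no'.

Old min = -13
Change: A[4] 2 -> -22
Changed element was NOT the min; min changes only if -22 < -13.
New min = -22; changed? yes

Answer: yes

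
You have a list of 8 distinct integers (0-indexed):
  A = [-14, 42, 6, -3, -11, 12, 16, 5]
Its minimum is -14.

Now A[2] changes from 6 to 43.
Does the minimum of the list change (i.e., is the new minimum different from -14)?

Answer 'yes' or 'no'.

Answer: no

Derivation:
Old min = -14
Change: A[2] 6 -> 43
Changed element was NOT the min; min changes only if 43 < -14.
New min = -14; changed? no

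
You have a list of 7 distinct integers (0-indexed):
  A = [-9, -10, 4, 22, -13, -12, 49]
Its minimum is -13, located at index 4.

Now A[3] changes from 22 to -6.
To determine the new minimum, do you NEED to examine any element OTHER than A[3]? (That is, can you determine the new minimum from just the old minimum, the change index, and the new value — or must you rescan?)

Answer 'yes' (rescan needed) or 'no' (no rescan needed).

Answer: no

Derivation:
Old min = -13 at index 4
Change at index 3: 22 -> -6
Index 3 was NOT the min. New min = min(-13, -6). No rescan of other elements needed.
Needs rescan: no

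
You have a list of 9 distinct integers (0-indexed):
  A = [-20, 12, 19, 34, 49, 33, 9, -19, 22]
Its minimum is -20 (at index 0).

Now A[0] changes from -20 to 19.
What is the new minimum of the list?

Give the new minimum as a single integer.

Answer: -19

Derivation:
Old min = -20 (at index 0)
Change: A[0] -20 -> 19
Changed element WAS the min. Need to check: is 19 still <= all others?
  Min of remaining elements: -19
  New min = min(19, -19) = -19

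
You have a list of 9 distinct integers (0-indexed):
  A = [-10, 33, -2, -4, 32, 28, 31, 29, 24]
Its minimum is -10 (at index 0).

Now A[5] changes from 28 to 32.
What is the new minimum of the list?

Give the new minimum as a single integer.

Old min = -10 (at index 0)
Change: A[5] 28 -> 32
Changed element was NOT the old min.
  New min = min(old_min, new_val) = min(-10, 32) = -10

Answer: -10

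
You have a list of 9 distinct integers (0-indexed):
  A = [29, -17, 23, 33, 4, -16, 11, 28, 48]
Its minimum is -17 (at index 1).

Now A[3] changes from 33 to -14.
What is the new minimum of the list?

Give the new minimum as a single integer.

Answer: -17

Derivation:
Old min = -17 (at index 1)
Change: A[3] 33 -> -14
Changed element was NOT the old min.
  New min = min(old_min, new_val) = min(-17, -14) = -17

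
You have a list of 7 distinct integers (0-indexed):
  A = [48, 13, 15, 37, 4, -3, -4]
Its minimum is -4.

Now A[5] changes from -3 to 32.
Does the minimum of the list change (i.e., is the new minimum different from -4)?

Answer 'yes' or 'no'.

Answer: no

Derivation:
Old min = -4
Change: A[5] -3 -> 32
Changed element was NOT the min; min changes only if 32 < -4.
New min = -4; changed? no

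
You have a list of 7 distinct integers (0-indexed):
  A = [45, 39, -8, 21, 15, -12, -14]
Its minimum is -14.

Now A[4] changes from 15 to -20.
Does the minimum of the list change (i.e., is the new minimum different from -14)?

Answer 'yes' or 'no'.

Answer: yes

Derivation:
Old min = -14
Change: A[4] 15 -> -20
Changed element was NOT the min; min changes only if -20 < -14.
New min = -20; changed? yes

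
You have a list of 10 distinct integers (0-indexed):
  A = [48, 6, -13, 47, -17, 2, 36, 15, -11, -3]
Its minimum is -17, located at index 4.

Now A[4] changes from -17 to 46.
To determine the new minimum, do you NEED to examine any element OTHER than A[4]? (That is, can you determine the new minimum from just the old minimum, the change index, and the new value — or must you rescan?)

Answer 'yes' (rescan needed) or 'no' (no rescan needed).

Answer: yes

Derivation:
Old min = -17 at index 4
Change at index 4: -17 -> 46
Index 4 WAS the min and new value 46 > old min -17. Must rescan other elements to find the new min.
Needs rescan: yes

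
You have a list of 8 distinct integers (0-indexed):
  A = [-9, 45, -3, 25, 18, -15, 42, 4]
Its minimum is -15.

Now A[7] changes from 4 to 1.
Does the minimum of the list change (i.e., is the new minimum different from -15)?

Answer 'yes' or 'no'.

Old min = -15
Change: A[7] 4 -> 1
Changed element was NOT the min; min changes only if 1 < -15.
New min = -15; changed? no

Answer: no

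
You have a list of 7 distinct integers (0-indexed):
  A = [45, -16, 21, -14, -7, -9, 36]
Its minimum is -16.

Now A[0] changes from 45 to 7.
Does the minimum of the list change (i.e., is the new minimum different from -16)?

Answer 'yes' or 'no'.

Old min = -16
Change: A[0] 45 -> 7
Changed element was NOT the min; min changes only if 7 < -16.
New min = -16; changed? no

Answer: no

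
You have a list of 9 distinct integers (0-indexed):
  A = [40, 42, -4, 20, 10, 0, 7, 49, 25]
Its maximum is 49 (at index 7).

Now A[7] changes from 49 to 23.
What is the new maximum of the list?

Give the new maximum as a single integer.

Old max = 49 (at index 7)
Change: A[7] 49 -> 23
Changed element WAS the max -> may need rescan.
  Max of remaining elements: 42
  New max = max(23, 42) = 42

Answer: 42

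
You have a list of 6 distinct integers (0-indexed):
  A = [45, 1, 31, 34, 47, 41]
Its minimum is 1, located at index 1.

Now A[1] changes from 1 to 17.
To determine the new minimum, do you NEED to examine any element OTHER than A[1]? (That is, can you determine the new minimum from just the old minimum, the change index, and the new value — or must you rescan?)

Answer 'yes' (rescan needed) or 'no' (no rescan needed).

Answer: yes

Derivation:
Old min = 1 at index 1
Change at index 1: 1 -> 17
Index 1 WAS the min and new value 17 > old min 1. Must rescan other elements to find the new min.
Needs rescan: yes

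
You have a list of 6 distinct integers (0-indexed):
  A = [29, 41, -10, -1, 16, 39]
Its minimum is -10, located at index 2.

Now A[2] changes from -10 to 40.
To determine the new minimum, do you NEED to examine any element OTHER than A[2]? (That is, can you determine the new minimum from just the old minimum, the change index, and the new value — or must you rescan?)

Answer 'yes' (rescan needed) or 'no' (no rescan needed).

Old min = -10 at index 2
Change at index 2: -10 -> 40
Index 2 WAS the min and new value 40 > old min -10. Must rescan other elements to find the new min.
Needs rescan: yes

Answer: yes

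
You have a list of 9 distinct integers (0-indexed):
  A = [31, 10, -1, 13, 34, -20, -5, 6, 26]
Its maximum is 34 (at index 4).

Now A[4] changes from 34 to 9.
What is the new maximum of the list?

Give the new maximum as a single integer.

Old max = 34 (at index 4)
Change: A[4] 34 -> 9
Changed element WAS the max -> may need rescan.
  Max of remaining elements: 31
  New max = max(9, 31) = 31

Answer: 31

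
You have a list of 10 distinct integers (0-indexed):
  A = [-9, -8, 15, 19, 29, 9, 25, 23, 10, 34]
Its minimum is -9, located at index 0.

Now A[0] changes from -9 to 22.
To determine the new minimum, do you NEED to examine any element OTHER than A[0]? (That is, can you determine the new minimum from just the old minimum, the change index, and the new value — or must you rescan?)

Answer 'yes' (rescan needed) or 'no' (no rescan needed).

Old min = -9 at index 0
Change at index 0: -9 -> 22
Index 0 WAS the min and new value 22 > old min -9. Must rescan other elements to find the new min.
Needs rescan: yes

Answer: yes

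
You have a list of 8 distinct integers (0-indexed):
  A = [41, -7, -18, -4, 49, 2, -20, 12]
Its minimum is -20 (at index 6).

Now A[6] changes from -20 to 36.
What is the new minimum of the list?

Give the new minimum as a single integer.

Answer: -18

Derivation:
Old min = -20 (at index 6)
Change: A[6] -20 -> 36
Changed element WAS the min. Need to check: is 36 still <= all others?
  Min of remaining elements: -18
  New min = min(36, -18) = -18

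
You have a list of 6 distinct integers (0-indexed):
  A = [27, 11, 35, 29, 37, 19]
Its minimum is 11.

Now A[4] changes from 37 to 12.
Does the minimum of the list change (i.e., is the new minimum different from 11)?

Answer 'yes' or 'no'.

Answer: no

Derivation:
Old min = 11
Change: A[4] 37 -> 12
Changed element was NOT the min; min changes only if 12 < 11.
New min = 11; changed? no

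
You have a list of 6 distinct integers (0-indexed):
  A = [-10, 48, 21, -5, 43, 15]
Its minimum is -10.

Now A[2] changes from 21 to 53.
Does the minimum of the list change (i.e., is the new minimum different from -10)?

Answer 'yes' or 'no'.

Answer: no

Derivation:
Old min = -10
Change: A[2] 21 -> 53
Changed element was NOT the min; min changes only if 53 < -10.
New min = -10; changed? no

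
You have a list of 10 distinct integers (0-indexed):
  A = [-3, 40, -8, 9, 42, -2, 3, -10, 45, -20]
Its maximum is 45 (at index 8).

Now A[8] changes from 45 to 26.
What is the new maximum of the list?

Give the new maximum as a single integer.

Old max = 45 (at index 8)
Change: A[8] 45 -> 26
Changed element WAS the max -> may need rescan.
  Max of remaining elements: 42
  New max = max(26, 42) = 42

Answer: 42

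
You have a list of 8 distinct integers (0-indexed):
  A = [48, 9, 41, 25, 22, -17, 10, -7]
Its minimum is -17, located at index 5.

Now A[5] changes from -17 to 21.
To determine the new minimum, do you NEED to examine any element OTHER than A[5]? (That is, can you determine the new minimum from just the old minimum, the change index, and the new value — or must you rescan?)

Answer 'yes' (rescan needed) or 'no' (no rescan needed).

Answer: yes

Derivation:
Old min = -17 at index 5
Change at index 5: -17 -> 21
Index 5 WAS the min and new value 21 > old min -17. Must rescan other elements to find the new min.
Needs rescan: yes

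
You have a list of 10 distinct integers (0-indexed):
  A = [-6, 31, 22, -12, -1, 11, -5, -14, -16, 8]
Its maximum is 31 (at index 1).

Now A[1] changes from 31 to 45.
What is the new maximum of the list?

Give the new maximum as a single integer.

Answer: 45

Derivation:
Old max = 31 (at index 1)
Change: A[1] 31 -> 45
Changed element WAS the max -> may need rescan.
  Max of remaining elements: 22
  New max = max(45, 22) = 45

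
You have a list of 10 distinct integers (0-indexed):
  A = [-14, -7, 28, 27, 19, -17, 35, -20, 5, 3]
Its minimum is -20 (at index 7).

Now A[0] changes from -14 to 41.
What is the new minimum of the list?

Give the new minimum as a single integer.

Answer: -20

Derivation:
Old min = -20 (at index 7)
Change: A[0] -14 -> 41
Changed element was NOT the old min.
  New min = min(old_min, new_val) = min(-20, 41) = -20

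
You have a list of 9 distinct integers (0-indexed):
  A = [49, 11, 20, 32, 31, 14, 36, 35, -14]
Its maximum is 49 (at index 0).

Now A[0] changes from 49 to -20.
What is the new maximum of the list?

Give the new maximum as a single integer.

Old max = 49 (at index 0)
Change: A[0] 49 -> -20
Changed element WAS the max -> may need rescan.
  Max of remaining elements: 36
  New max = max(-20, 36) = 36

Answer: 36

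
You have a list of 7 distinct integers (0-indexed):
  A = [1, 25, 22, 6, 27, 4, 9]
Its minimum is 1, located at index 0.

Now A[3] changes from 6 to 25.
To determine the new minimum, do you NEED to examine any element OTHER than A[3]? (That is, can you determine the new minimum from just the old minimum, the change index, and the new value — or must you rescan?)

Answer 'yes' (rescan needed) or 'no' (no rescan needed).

Old min = 1 at index 0
Change at index 3: 6 -> 25
Index 3 was NOT the min. New min = min(1, 25). No rescan of other elements needed.
Needs rescan: no

Answer: no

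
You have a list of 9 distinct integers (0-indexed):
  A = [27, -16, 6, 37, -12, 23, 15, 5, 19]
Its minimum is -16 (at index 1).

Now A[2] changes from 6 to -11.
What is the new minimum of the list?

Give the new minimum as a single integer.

Old min = -16 (at index 1)
Change: A[2] 6 -> -11
Changed element was NOT the old min.
  New min = min(old_min, new_val) = min(-16, -11) = -16

Answer: -16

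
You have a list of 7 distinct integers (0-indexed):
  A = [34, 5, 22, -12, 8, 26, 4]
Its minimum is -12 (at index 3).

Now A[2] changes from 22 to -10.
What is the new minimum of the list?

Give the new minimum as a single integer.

Answer: -12

Derivation:
Old min = -12 (at index 3)
Change: A[2] 22 -> -10
Changed element was NOT the old min.
  New min = min(old_min, new_val) = min(-12, -10) = -12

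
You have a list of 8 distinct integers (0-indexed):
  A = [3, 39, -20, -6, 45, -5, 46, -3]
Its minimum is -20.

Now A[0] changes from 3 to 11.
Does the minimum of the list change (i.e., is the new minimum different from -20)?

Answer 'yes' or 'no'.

Old min = -20
Change: A[0] 3 -> 11
Changed element was NOT the min; min changes only if 11 < -20.
New min = -20; changed? no

Answer: no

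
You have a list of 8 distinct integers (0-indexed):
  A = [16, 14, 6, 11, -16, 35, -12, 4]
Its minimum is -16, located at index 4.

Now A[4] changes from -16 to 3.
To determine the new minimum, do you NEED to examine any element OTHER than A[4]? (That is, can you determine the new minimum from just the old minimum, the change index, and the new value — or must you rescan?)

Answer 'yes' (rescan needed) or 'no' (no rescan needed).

Answer: yes

Derivation:
Old min = -16 at index 4
Change at index 4: -16 -> 3
Index 4 WAS the min and new value 3 > old min -16. Must rescan other elements to find the new min.
Needs rescan: yes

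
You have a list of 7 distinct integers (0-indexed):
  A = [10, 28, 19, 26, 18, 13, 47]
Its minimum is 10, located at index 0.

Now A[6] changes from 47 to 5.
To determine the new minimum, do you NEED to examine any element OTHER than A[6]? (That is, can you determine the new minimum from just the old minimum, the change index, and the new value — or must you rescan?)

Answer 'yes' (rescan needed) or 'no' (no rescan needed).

Answer: no

Derivation:
Old min = 10 at index 0
Change at index 6: 47 -> 5
Index 6 was NOT the min. New min = min(10, 5). No rescan of other elements needed.
Needs rescan: no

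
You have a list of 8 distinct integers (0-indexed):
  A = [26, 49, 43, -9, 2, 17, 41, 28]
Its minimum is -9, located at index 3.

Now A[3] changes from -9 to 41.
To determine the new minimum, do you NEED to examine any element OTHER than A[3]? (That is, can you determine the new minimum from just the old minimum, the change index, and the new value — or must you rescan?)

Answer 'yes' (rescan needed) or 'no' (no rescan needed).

Answer: yes

Derivation:
Old min = -9 at index 3
Change at index 3: -9 -> 41
Index 3 WAS the min and new value 41 > old min -9. Must rescan other elements to find the new min.
Needs rescan: yes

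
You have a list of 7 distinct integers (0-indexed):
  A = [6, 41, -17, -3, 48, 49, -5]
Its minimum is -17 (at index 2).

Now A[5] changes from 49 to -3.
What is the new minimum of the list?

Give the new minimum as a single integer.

Answer: -17

Derivation:
Old min = -17 (at index 2)
Change: A[5] 49 -> -3
Changed element was NOT the old min.
  New min = min(old_min, new_val) = min(-17, -3) = -17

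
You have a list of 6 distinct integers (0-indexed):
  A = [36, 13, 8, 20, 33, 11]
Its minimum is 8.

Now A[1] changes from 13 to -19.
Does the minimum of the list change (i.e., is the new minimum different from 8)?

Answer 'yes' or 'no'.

Old min = 8
Change: A[1] 13 -> -19
Changed element was NOT the min; min changes only if -19 < 8.
New min = -19; changed? yes

Answer: yes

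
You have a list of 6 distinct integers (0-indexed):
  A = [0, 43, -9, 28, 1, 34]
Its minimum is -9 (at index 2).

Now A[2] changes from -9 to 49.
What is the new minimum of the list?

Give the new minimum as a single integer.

Old min = -9 (at index 2)
Change: A[2] -9 -> 49
Changed element WAS the min. Need to check: is 49 still <= all others?
  Min of remaining elements: 0
  New min = min(49, 0) = 0

Answer: 0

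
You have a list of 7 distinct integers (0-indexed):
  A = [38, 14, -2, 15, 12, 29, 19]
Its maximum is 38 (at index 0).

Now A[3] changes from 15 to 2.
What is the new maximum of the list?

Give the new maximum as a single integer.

Answer: 38

Derivation:
Old max = 38 (at index 0)
Change: A[3] 15 -> 2
Changed element was NOT the old max.
  New max = max(old_max, new_val) = max(38, 2) = 38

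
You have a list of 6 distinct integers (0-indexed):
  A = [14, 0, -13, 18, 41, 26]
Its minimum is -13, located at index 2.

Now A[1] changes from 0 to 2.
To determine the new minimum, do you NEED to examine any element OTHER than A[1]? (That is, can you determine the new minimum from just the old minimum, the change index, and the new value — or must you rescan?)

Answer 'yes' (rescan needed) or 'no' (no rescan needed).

Answer: no

Derivation:
Old min = -13 at index 2
Change at index 1: 0 -> 2
Index 1 was NOT the min. New min = min(-13, 2). No rescan of other elements needed.
Needs rescan: no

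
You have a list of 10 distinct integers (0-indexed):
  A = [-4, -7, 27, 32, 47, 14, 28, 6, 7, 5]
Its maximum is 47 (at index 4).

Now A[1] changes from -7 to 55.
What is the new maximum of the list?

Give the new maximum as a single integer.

Answer: 55

Derivation:
Old max = 47 (at index 4)
Change: A[1] -7 -> 55
Changed element was NOT the old max.
  New max = max(old_max, new_val) = max(47, 55) = 55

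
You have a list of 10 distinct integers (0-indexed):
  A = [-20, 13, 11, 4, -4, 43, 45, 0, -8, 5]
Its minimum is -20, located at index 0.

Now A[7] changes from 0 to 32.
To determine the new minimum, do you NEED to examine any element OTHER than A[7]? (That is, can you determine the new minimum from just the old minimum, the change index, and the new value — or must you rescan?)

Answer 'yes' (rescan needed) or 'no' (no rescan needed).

Old min = -20 at index 0
Change at index 7: 0 -> 32
Index 7 was NOT the min. New min = min(-20, 32). No rescan of other elements needed.
Needs rescan: no

Answer: no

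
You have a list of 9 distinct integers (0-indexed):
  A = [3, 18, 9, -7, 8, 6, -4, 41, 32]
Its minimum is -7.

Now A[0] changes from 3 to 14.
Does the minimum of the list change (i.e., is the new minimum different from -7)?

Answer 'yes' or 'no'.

Answer: no

Derivation:
Old min = -7
Change: A[0] 3 -> 14
Changed element was NOT the min; min changes only if 14 < -7.
New min = -7; changed? no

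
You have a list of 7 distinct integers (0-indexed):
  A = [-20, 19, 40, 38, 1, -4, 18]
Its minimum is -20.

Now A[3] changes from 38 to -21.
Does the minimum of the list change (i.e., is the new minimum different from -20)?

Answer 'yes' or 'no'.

Answer: yes

Derivation:
Old min = -20
Change: A[3] 38 -> -21
Changed element was NOT the min; min changes only if -21 < -20.
New min = -21; changed? yes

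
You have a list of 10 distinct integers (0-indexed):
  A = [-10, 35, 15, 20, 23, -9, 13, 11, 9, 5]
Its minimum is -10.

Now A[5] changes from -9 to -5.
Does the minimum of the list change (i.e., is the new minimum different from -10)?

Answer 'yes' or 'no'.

Old min = -10
Change: A[5] -9 -> -5
Changed element was NOT the min; min changes only if -5 < -10.
New min = -10; changed? no

Answer: no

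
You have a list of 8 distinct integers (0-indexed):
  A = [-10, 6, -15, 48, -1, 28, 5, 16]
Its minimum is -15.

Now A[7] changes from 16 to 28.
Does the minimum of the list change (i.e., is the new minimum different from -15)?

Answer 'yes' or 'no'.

Old min = -15
Change: A[7] 16 -> 28
Changed element was NOT the min; min changes only if 28 < -15.
New min = -15; changed? no

Answer: no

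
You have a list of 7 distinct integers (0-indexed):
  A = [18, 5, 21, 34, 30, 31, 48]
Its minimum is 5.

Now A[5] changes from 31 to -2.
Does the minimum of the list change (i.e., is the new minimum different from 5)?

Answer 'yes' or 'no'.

Answer: yes

Derivation:
Old min = 5
Change: A[5] 31 -> -2
Changed element was NOT the min; min changes only if -2 < 5.
New min = -2; changed? yes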